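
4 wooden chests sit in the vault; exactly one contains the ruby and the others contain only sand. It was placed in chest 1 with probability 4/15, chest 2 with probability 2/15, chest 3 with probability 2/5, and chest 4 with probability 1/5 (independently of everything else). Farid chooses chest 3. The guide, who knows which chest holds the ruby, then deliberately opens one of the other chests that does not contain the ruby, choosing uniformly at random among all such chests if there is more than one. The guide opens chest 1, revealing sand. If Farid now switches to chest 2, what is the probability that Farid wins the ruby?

2/9

Apply Bayes' rule, conditioning on where the ruby actually is.
If it is in chest 1 (prior 4/15): the guide opened chest 1, so this case is ruled out; weight (4/15)·0 = 0.
If it is in chest 2 (prior 2/15): the guide has 2 equally likely choices, so probability 1/2; weight (2/15)·(1/2) = 1/15.
If it is in chest 3 (prior 2/5): the guide has 3 equally likely choices, so probability 1/3; weight (2/5)·(1/3) = 2/15.
If it is in chest 4 (prior 1/5): the guide has 2 equally likely choices, so probability 1/2; weight (1/5)·(1/2) = 1/10.
The weights sum to 3/10.
So P(the ruby in chest 2 | the guide opened chest 1) = (1/15) / (3/10) = 2/9.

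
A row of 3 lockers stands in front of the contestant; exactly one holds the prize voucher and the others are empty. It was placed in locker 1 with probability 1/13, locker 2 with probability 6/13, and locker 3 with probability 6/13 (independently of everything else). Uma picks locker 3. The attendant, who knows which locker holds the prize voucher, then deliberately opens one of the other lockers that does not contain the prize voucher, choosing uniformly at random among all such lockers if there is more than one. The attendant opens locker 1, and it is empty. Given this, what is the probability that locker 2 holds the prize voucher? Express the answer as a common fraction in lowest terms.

2/3

Condition on the true location of the prize voucher.
If it is in locker 1 (prior 1/13): the attendant opened locker 1, so this case is ruled out; weight (1/13)·0 = 0.
If it is in locker 2 (prior 6/13): the attendant has no choice, probability 1; weight (6/13)·1 = 6/13.
If it is in locker 3 (prior 6/13): the attendant has 2 equally likely choices, so probability 1/2; weight (6/13)·(1/2) = 3/13.
The weights sum to 9/13.
So P(the prize voucher in locker 2 | the attendant opened locker 1) = (6/13) / (9/13) = 2/3.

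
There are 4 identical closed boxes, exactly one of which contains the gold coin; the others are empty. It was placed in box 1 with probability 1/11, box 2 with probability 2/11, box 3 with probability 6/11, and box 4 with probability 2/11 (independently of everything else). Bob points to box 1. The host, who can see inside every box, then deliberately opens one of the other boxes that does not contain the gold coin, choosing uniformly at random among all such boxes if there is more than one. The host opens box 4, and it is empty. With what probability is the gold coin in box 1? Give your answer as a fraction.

1/13

Condition on the true location of the gold coin.
If it is in box 1 (prior 1/11): the host has 3 equally likely choices, so probability 1/3; weight (1/11)·(1/3) = 1/33.
If it is in box 2 (prior 2/11): the host has 2 equally likely choices, so probability 1/2; weight (2/11)·(1/2) = 1/11.
If it is in box 3 (prior 6/11): the host has 2 equally likely choices, so probability 1/2; weight (6/11)·(1/2) = 3/11.
If it is in box 4 (prior 2/11): the host opened box 4, so this case is ruled out; weight (2/11)·0 = 0.
The weights sum to 13/33.
So P(the gold coin in box 1 | the host opened box 4) = (1/33) / (13/33) = 1/13.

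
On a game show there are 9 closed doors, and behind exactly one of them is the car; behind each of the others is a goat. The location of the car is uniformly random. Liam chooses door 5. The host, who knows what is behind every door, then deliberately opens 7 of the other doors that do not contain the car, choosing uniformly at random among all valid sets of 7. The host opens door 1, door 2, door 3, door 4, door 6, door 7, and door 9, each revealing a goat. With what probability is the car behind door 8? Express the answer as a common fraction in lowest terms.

Condition on the true location of the car.
If it is behind any of doors 1, 2, 3, 4, 6, 7, and 9 (prior 1/9 each): that door was opened and seen not to hold the prize — ruled out; weight (1/9)·0 = 0 each.
If it is behind door 5 (prior 1/9): the host has 8 equally likely choices, so probability 1/8; weight (1/9)·(1/8) = 1/72.
If it is behind door 8 (prior 1/9): the host has no choice, probability 1; weight (1/9)·1 = 1/9.
The weights sum to 1/8.
So P(the car behind door 8 | the host opened door 1, door 2, door 3, door 4, door 6, door 7, and door 9) = (1/9) / (1/8) = 8/9.

8/9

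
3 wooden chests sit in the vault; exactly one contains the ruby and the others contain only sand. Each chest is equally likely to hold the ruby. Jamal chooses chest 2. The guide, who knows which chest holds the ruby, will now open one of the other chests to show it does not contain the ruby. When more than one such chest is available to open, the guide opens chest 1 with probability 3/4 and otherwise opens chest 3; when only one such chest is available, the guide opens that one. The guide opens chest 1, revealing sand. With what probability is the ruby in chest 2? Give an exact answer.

3/7

Consider each possible location of the ruby in turn.
If it is in chest 1 (prior 1/3): the guide opened chest 1, so this case is ruled out; weight (1/3)·0 = 0.
If it is in chest 2 (prior 1/3): chest 1 is available, opened with probability 3/4; weight (1/3)·(3/4) = 1/4.
If it is in chest 3 (prior 1/3): only chest 1 is available, probability 1; weight (1/3)·1 = 1/3.
The weights sum to 7/12.
So P(the ruby in chest 2 | the guide opened chest 1) = (1/4) / (7/12) = 3/7.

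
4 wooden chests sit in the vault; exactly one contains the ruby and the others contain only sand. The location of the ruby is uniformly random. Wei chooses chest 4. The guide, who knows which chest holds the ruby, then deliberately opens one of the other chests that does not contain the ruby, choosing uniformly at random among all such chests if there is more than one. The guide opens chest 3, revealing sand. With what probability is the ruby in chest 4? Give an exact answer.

Condition on the true location of the ruby.
If it is in either of chests 1 and 2 (prior 1/4 each): the guide has 2 equally likely choices, so probability 1/2; weight (1/4)·(1/2) = 1/8 each.
If it is in chest 3 (prior 1/4): the guide opened chest 3, so this case is ruled out; weight (1/4)·0 = 0.
If it is in chest 4 (prior 1/4): the guide has 3 equally likely choices, so probability 1/3; weight (1/4)·(1/3) = 1/12.
The weights sum to 1/3.
So P(the ruby in chest 4 | the guide opened chest 3) = (1/12) / (1/3) = 1/4.

1/4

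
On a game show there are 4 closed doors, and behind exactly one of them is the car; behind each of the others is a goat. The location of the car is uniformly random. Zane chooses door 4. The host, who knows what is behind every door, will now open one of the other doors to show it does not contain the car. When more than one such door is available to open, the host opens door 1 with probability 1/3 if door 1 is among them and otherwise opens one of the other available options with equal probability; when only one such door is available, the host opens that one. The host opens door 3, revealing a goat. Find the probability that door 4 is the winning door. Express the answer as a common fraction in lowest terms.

2/9

Condition on the true location of the car.
If it is behind door 1 (prior 1/4): door 1 holds the prize so is unavailable; the host chooses uniformly among the 2 others, probability 1/2; weight (1/4)·(1/2) = 1/8.
If it is behind door 2 (prior 1/4): door 1 is available but not opened, probability 2/3; weight (1/4)·(2/3) = 1/6.
If it is behind door 3 (prior 1/4): the host opened door 3, so this case is ruled out; weight (1/4)·0 = 0.
If it is behind door 4 (prior 1/4): door 1 is available but not opened; door 3 gets probability (1 − 1/3)/2 = 1/3; weight (1/4)·(1/3) = 1/12.
The weights sum to 3/8.
So P(the car behind door 4 | the host opened door 3) = (1/12) / (3/8) = 2/9.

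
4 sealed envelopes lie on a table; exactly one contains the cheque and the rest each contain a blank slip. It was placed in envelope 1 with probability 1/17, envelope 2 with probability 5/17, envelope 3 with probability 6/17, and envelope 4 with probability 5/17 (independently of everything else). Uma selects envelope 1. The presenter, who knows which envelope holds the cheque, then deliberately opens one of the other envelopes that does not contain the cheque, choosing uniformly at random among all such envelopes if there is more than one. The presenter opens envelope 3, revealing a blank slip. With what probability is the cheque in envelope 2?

Apply Bayes' rule, conditioning on where the cheque actually is.
If it is in envelope 1 (prior 1/17): the presenter has 3 equally likely choices, so probability 1/3; weight (1/17)·(1/3) = 1/51.
If it is in either of envelopes 2 and 4 (prior 5/17 each): the presenter has 2 equally likely choices, so probability 1/2; weight (5/17)·(1/2) = 5/34 each.
If it is in envelope 3 (prior 6/17): the presenter opened envelope 3, so this case is ruled out; weight (6/17)·0 = 0.
The weights sum to 16/51.
So P(the cheque in envelope 2 | the presenter opened envelope 3) = (5/34) / (16/51) = 15/32.

15/32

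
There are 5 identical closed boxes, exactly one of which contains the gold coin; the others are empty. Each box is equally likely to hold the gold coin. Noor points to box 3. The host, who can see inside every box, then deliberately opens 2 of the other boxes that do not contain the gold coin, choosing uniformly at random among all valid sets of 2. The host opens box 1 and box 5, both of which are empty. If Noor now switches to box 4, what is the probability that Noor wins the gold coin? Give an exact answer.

Apply Bayes' rule, conditioning on where the gold coin actually is.
If it is in either of boxes 1 and 5 (prior 1/5 each): that box was opened and seen not to hold the prize — ruled out; weight (1/5)·0 = 0 each.
If it is in either of boxes 2 and 4 (prior 1/5 each): the host has 3 equally likely choices, so probability 1/3; weight (1/5)·(1/3) = 1/15 each.
If it is in box 3 (prior 1/5): the host has 6 equally likely choices, so probability 1/6; weight (1/5)·(1/6) = 1/30.
The weights sum to 1/6.
So P(the gold coin in box 4 | the host opened box 1 and box 5) = (1/15) / (1/6) = 2/5.

2/5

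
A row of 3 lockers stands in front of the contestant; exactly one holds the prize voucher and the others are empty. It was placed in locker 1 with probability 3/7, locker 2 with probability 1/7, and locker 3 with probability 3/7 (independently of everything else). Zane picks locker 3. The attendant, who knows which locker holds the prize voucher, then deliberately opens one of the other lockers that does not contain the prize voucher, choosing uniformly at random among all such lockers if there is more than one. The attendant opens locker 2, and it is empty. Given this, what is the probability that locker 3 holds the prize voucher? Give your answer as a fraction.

1/3

Consider each possible location of the prize voucher in turn.
If it is in locker 1 (prior 3/7): the attendant has no choice, probability 1; weight (3/7)·1 = 3/7.
If it is in locker 2 (prior 1/7): the attendant opened locker 2, so this case is ruled out; weight (1/7)·0 = 0.
If it is in locker 3 (prior 3/7): the attendant has 2 equally likely choices, so probability 1/2; weight (3/7)·(1/2) = 3/14.
The weights sum to 9/14.
So P(the prize voucher in locker 3 | the attendant opened locker 2) = (3/14) / (9/14) = 1/3.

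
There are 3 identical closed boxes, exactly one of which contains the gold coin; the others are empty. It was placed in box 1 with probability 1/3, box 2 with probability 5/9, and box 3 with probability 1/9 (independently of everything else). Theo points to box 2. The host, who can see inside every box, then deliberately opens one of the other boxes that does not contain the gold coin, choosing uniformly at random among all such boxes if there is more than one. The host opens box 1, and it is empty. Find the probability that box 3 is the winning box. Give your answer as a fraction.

2/7

Apply Bayes' rule, conditioning on where the gold coin actually is.
If it is in box 1 (prior 1/3): the host opened box 1, so this case is ruled out; weight (1/3)·0 = 0.
If it is in box 2 (prior 5/9): the host has 2 equally likely choices, so probability 1/2; weight (5/9)·(1/2) = 5/18.
If it is in box 3 (prior 1/9): the host has no choice, probability 1; weight (1/9)·1 = 1/9.
The weights sum to 7/18.
So P(the gold coin in box 3 | the host opened box 1) = (1/9) / (7/18) = 2/7.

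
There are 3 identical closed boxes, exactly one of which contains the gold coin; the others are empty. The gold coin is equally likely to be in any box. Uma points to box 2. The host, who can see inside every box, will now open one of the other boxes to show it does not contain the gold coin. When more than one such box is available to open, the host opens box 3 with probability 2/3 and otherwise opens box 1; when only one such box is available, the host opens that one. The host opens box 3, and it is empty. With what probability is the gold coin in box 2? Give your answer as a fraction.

Apply Bayes' rule, conditioning on where the gold coin actually is.
If it is in box 1 (prior 1/3): only box 3 is available, probability 1; weight (1/3)·1 = 1/3.
If it is in box 2 (prior 1/3): box 3 is available, opened with probability 2/3; weight (1/3)·(2/3) = 2/9.
If it is in box 3 (prior 1/3): the host opened box 3, so this case is ruled out; weight (1/3)·0 = 0.
The weights sum to 5/9.
So P(the gold coin in box 2 | the host opened box 3) = (2/9) / (5/9) = 2/5.

2/5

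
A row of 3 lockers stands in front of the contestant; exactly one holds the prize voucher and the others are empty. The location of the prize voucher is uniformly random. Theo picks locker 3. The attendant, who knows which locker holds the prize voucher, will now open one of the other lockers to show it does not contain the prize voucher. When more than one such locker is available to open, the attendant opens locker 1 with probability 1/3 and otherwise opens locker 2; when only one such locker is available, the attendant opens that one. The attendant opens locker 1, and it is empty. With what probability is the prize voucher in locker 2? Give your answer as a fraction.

Apply Bayes' rule, conditioning on where the prize voucher actually is.
If it is in locker 1 (prior 1/3): the attendant opened locker 1, so this case is ruled out; weight (1/3)·0 = 0.
If it is in locker 2 (prior 1/3): only locker 1 is available, probability 1; weight (1/3)·1 = 1/3.
If it is in locker 3 (prior 1/3): locker 1 is available, opened with probability 1/3; weight (1/3)·(1/3) = 1/9.
The weights sum to 4/9.
So P(the prize voucher in locker 2 | the attendant opened locker 1) = (1/3) / (4/9) = 3/4.

3/4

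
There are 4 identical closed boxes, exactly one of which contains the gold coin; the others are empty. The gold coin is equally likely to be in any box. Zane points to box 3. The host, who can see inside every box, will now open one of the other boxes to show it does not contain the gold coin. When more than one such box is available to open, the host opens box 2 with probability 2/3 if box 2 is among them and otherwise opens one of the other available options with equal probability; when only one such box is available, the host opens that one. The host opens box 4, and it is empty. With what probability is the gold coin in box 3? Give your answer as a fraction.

1/6

Condition on the true location of the gold coin.
If it is in box 1 (prior 1/4): box 2 is available but not opened, probability 1/3; weight (1/4)·(1/3) = 1/12.
If it is in box 2 (prior 1/4): box 2 holds the prize so is unavailable; the host chooses uniformly among the 2 others, probability 1/2; weight (1/4)·(1/2) = 1/8.
If it is in box 3 (prior 1/4): box 2 is available but not opened; box 4 gets probability (1 − 2/3)/2 = 1/6; weight (1/4)·(1/6) = 1/24.
If it is in box 4 (prior 1/4): the host opened box 4, so this case is ruled out; weight (1/4)·0 = 0.
The weights sum to 1/4.
So P(the gold coin in box 3 | the host opened box 4) = (1/24) / (1/4) = 1/6.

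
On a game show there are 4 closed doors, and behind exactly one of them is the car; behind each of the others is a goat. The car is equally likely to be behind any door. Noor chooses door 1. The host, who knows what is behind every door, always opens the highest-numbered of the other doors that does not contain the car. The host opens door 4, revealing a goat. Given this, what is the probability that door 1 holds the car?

Consider each possible location of the car in turn.
If it is behind any of doors 1, 2, and 3 (prior 1/4 each): door 4 is the highest-numbered option available, probability 1; weight (1/4)·1 = 1/4 each.
If it is behind door 4 (prior 1/4): the host opened door 4, so this case is ruled out; weight (1/4)·0 = 0.
The weights sum to 3/4.
So P(the car behind door 1 | the host opened door 4) = (1/4) / (3/4) = 1/3.

1/3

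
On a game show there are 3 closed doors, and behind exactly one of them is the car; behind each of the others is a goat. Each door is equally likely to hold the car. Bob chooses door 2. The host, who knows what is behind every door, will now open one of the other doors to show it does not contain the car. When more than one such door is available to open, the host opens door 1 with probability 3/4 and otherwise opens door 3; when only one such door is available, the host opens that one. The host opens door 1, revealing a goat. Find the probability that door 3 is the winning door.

4/7

Consider each possible location of the car in turn.
If it is behind door 1 (prior 1/3): the host opened door 1, so this case is ruled out; weight (1/3)·0 = 0.
If it is behind door 2 (prior 1/3): door 1 is available, opened with probability 3/4; weight (1/3)·(3/4) = 1/4.
If it is behind door 3 (prior 1/3): only door 1 is available, probability 1; weight (1/3)·1 = 1/3.
The weights sum to 7/12.
So P(the car behind door 3 | the host opened door 1) = (1/3) / (7/12) = 4/7.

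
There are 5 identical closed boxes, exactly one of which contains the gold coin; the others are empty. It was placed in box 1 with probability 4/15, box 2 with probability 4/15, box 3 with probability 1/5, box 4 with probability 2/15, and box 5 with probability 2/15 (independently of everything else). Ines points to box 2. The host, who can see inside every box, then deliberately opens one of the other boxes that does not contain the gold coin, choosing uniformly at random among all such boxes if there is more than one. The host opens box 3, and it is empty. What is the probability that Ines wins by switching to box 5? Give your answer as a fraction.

2/11

Consider each possible location of the gold coin in turn.
If it is in box 1 (prior 4/15): the host has 3 equally likely choices, so probability 1/3; weight (4/15)·(1/3) = 4/45.
If it is in box 2 (prior 4/15): the host has 4 equally likely choices, so probability 1/4; weight (4/15)·(1/4) = 1/15.
If it is in box 3 (prior 1/5): the host opened box 3, so this case is ruled out; weight (1/5)·0 = 0.
If it is in either of boxes 4 and 5 (prior 2/15 each): the host has 3 equally likely choices, so probability 1/3; weight (2/15)·(1/3) = 2/45 each.
The weights sum to 11/45.
So P(the gold coin in box 5 | the host opened box 3) = (2/45) / (11/45) = 2/11.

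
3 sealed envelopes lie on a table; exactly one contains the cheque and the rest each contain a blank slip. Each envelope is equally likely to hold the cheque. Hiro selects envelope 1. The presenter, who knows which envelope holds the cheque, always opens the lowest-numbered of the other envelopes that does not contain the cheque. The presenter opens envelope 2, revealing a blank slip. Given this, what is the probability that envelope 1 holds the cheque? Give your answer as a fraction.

Apply Bayes' rule, conditioning on where the cheque actually is.
If it is in either of envelopes 1 and 3 (prior 1/3 each): envelope 2 is the lowest-numbered option available, probability 1; weight (1/3)·1 = 1/3 each.
If it is in envelope 2 (prior 1/3): the presenter opened envelope 2, so this case is ruled out; weight (1/3)·0 = 0.
The weights sum to 2/3.
So P(the cheque in envelope 1 | the presenter opened envelope 2) = (1/3) / (2/3) = 1/2.

1/2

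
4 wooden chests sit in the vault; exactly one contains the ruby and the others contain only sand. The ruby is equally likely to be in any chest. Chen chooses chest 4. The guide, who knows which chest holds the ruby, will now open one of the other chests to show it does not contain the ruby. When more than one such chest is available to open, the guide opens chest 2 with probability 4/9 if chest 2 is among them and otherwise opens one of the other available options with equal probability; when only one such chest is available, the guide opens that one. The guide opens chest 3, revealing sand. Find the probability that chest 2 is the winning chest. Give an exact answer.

Apply Bayes' rule, conditioning on where the ruby actually is.
If it is in chest 1 (prior 1/4): chest 2 is available but not opened, probability 5/9; weight (1/4)·(5/9) = 5/36.
If it is in chest 2 (prior 1/4): chest 2 holds the prize so is unavailable; the guide chooses uniformly among the 2 others, probability 1/2; weight (1/4)·(1/2) = 1/8.
If it is in chest 3 (prior 1/4): the guide opened chest 3, so this case is ruled out; weight (1/4)·0 = 0.
If it is in chest 4 (prior 1/4): chest 2 is available but not opened; chest 3 gets probability (1 − 4/9)/2 = 5/18; weight (1/4)·(5/18) = 5/72.
The weights sum to 1/3.
So P(the ruby in chest 2 | the guide opened chest 3) = (1/8) / (1/3) = 3/8.

3/8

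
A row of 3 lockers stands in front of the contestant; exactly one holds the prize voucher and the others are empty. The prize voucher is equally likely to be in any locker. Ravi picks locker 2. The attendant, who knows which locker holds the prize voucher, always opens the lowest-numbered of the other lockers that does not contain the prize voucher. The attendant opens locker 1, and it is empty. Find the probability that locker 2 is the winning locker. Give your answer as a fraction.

Consider each possible location of the prize voucher in turn.
If it is in locker 1 (prior 1/3): the attendant opened locker 1, so this case is ruled out; weight (1/3)·0 = 0.
If it is in either of lockers 2 and 3 (prior 1/3 each): locker 1 is the lowest-numbered option available, probability 1; weight (1/3)·1 = 1/3 each.
The weights sum to 2/3.
So P(the prize voucher in locker 2 | the attendant opened locker 1) = (1/3) / (2/3) = 1/2.

1/2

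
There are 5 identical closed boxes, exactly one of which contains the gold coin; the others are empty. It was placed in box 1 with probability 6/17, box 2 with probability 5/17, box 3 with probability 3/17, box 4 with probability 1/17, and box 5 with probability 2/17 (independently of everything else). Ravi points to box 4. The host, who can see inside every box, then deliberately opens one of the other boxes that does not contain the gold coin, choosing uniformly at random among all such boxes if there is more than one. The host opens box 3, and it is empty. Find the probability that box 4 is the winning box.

3/55

Apply Bayes' rule, conditioning on where the gold coin actually is.
If it is in box 1 (prior 6/17): the host has 3 equally likely choices, so probability 1/3; weight (6/17)·(1/3) = 2/17.
If it is in box 2 (prior 5/17): the host has 3 equally likely choices, so probability 1/3; weight (5/17)·(1/3) = 5/51.
If it is in box 3 (prior 3/17): the host opened box 3, so this case is ruled out; weight (3/17)·0 = 0.
If it is in box 4 (prior 1/17): the host has 4 equally likely choices, so probability 1/4; weight (1/17)·(1/4) = 1/68.
If it is in box 5 (prior 2/17): the host has 3 equally likely choices, so probability 1/3; weight (2/17)·(1/3) = 2/51.
The weights sum to 55/204.
So P(the gold coin in box 4 | the host opened box 3) = (1/68) / (55/204) = 3/55.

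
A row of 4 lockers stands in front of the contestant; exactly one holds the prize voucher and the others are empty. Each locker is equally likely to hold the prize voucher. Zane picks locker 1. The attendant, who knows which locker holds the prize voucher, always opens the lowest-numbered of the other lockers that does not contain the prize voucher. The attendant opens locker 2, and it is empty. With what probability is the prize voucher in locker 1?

1/3

Condition on the true location of the prize voucher.
If it is in any of lockers 1, 3, and 4 (prior 1/4 each): locker 2 is the lowest-numbered option available, probability 1; weight (1/4)·1 = 1/4 each.
If it is in locker 2 (prior 1/4): the attendant opened locker 2, so this case is ruled out; weight (1/4)·0 = 0.
The weights sum to 3/4.
So P(the prize voucher in locker 1 | the attendant opened locker 2) = (1/4) / (3/4) = 1/3.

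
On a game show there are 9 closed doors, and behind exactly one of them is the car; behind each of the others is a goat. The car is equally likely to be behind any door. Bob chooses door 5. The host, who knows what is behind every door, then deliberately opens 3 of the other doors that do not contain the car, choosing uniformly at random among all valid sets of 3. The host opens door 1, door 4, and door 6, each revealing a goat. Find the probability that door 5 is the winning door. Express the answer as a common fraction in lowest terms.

Consider each possible location of the car in turn.
If it is behind any of doors 1, 4, and 6 (prior 1/9 each): that door was opened and seen not to hold the prize — ruled out; weight (1/9)·0 = 0 each.
If it is behind any of doors 2, 3, 7, 8, and 9 (prior 1/9 each): the host has 35 equally likely choices, so probability 1/35; weight (1/9)·(1/35) = 1/315 each.
If it is behind door 5 (prior 1/9): the host has 56 equally likely choices, so probability 1/56; weight (1/9)·(1/56) = 1/504.
The weights sum to 1/56.
So P(the car behind door 5 | the host opened door 1, door 4, and door 6) = (1/504) / (1/56) = 1/9.

1/9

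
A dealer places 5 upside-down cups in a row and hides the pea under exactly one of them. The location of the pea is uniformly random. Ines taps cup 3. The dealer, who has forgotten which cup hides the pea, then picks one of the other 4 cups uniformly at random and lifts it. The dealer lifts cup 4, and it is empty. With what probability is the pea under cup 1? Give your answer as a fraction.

1/4

Condition on the true location of the pea.
If it is under any of cups 1, 2, 3, and 5 (prior 1/5 each): the dealer picks cup 4 with probability 1/4 regardless, and it is not the prize; weight (1/5)·(1/4) = 1/20 each.
If it is under cup 4 (prior 1/5): the dealer opened cup 4, so this case is ruled out; weight (1/5)·0 = 0.
The weights sum to 1/5.
So P(the pea under cup 1 | the dealer opened cup 4) = (1/20) / (1/5) = 1/4.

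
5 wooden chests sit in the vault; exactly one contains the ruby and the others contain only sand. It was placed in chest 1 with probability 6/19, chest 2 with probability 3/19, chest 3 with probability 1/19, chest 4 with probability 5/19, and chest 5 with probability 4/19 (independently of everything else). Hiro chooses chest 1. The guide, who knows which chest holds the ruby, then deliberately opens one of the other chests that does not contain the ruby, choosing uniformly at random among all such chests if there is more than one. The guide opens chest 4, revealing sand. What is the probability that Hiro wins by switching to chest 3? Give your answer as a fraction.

Apply Bayes' rule, conditioning on where the ruby actually is.
If it is in chest 1 (prior 6/19): the guide has 4 equally likely choices, so probability 1/4; weight (6/19)·(1/4) = 3/38.
If it is in chest 2 (prior 3/19): the guide has 3 equally likely choices, so probability 1/3; weight (3/19)·(1/3) = 1/19.
If it is in chest 3 (prior 1/19): the guide has 3 equally likely choices, so probability 1/3; weight (1/19)·(1/3) = 1/57.
If it is in chest 4 (prior 5/19): the guide opened chest 4, so this case is ruled out; weight (5/19)·0 = 0.
If it is in chest 5 (prior 4/19): the guide has 3 equally likely choices, so probability 1/3; weight (4/19)·(1/3) = 4/57.
The weights sum to 25/114.
So P(the ruby in chest 3 | the guide opened chest 4) = (1/57) / (25/114) = 2/25.

2/25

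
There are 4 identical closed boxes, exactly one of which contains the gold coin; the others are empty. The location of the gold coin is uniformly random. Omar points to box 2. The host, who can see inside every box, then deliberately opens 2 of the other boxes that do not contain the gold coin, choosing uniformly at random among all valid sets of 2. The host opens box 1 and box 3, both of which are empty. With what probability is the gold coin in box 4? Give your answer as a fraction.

Condition on the true location of the gold coin.
If it is in either of boxes 1 and 3 (prior 1/4 each): that box was opened and seen not to hold the prize — ruled out; weight (1/4)·0 = 0 each.
If it is in box 2 (prior 1/4): the host has 3 equally likely choices, so probability 1/3; weight (1/4)·(1/3) = 1/12.
If it is in box 4 (prior 1/4): the host has no choice, probability 1; weight (1/4)·1 = 1/4.
The weights sum to 1/3.
So P(the gold coin in box 4 | the host opened box 1 and box 3) = (1/4) / (1/3) = 3/4.

3/4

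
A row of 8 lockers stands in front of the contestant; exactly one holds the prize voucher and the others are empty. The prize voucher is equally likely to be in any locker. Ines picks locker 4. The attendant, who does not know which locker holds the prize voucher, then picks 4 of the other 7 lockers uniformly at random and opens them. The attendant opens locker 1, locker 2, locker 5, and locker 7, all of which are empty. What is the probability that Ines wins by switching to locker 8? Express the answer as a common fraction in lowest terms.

Condition on the true location of the prize voucher.
If it is in any of lockers 1, 2, 5, and 7 (prior 1/8 each): that locker was opened and seen not to hold the prize — ruled out; weight (1/8)·0 = 0 each.
If it is in any of lockers 3, 4, 6, and 8 (prior 1/8 each): the attendant picks exactly this set with probability 1/35 regardless, and none is the prize; weight (1/8)·(1/35) = 1/280 each.
The weights sum to 1/70.
So P(the prize voucher in locker 8 | the attendant opened locker 1, locker 2, locker 5, and locker 7) = (1/280) / (1/70) = 1/4.

1/4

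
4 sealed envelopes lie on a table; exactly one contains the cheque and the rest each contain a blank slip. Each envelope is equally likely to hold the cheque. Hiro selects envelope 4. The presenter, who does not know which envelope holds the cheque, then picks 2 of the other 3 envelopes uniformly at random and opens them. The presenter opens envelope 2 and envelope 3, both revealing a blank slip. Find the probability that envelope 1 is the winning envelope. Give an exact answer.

1/2

Apply Bayes' rule, conditioning on where the cheque actually is.
If it is in either of envelopes 1 and 4 (prior 1/4 each): the presenter picks exactly this set with probability 1/3 regardless, and none is the prize; weight (1/4)·(1/3) = 1/12 each.
If it is in either of envelopes 2 and 3 (prior 1/4 each): that envelope was opened and seen not to hold the prize — ruled out; weight (1/4)·0 = 0 each.
The weights sum to 1/6.
So P(the cheque in envelope 1 | the presenter opened envelope 2 and envelope 3) = (1/12) / (1/6) = 1/2.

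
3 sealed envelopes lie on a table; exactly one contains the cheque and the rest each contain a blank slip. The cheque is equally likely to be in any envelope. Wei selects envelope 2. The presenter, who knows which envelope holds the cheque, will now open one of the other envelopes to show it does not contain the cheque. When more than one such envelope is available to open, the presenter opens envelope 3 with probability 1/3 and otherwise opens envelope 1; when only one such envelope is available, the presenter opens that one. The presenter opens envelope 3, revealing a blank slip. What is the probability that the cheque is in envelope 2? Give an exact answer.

Condition on the true location of the cheque.
If it is in envelope 1 (prior 1/3): only envelope 3 is available, probability 1; weight (1/3)·1 = 1/3.
If it is in envelope 2 (prior 1/3): envelope 3 is available, opened with probability 1/3; weight (1/3)·(1/3) = 1/9.
If it is in envelope 3 (prior 1/3): the presenter opened envelope 3, so this case is ruled out; weight (1/3)·0 = 0.
The weights sum to 4/9.
So P(the cheque in envelope 2 | the presenter opened envelope 3) = (1/9) / (4/9) = 1/4.

1/4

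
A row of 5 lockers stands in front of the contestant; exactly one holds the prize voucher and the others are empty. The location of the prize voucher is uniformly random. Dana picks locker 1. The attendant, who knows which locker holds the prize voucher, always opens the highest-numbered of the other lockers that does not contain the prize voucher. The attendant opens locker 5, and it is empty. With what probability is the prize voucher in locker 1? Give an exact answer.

1/4

Apply Bayes' rule, conditioning on where the prize voucher actually is.
If it is in any of lockers 1, 2, 3, and 4 (prior 1/5 each): locker 5 is the highest-numbered option available, probability 1; weight (1/5)·1 = 1/5 each.
If it is in locker 5 (prior 1/5): the attendant opened locker 5, so this case is ruled out; weight (1/5)·0 = 0.
The weights sum to 4/5.
So P(the prize voucher in locker 1 | the attendant opened locker 5) = (1/5) / (4/5) = 1/4.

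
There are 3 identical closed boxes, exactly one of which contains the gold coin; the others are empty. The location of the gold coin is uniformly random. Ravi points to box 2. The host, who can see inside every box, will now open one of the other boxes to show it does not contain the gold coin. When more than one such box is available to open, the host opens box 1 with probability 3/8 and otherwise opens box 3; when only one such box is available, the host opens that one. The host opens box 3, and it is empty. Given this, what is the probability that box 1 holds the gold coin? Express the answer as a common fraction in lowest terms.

8/13

Condition on the true location of the gold coin.
If it is in box 1 (prior 1/3): only box 3 is available, probability 1; weight (1/3)·1 = 1/3.
If it is in box 2 (prior 1/3): box 1 is available but not opened, probability 5/8; weight (1/3)·(5/8) = 5/24.
If it is in box 3 (prior 1/3): the host opened box 3, so this case is ruled out; weight (1/3)·0 = 0.
The weights sum to 13/24.
So P(the gold coin in box 1 | the host opened box 3) = (1/3) / (13/24) = 8/13.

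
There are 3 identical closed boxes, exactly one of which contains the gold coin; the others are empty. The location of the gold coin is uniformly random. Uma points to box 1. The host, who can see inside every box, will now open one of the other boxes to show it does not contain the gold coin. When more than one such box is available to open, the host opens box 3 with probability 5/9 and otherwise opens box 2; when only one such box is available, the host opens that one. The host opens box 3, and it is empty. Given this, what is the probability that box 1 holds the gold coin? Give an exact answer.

Consider each possible location of the gold coin in turn.
If it is in box 1 (prior 1/3): box 3 is available, opened with probability 5/9; weight (1/3)·(5/9) = 5/27.
If it is in box 2 (prior 1/3): only box 3 is available, probability 1; weight (1/3)·1 = 1/3.
If it is in box 3 (prior 1/3): the host opened box 3, so this case is ruled out; weight (1/3)·0 = 0.
The weights sum to 14/27.
So P(the gold coin in box 1 | the host opened box 3) = (5/27) / (14/27) = 5/14.

5/14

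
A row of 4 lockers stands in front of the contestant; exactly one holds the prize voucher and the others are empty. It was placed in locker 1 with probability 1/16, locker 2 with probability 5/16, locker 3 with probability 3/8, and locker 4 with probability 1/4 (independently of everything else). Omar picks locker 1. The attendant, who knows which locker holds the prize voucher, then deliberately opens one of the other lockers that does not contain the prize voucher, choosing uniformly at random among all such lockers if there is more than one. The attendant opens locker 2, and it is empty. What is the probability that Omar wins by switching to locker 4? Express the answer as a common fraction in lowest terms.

3/8

Condition on the true location of the prize voucher.
If it is in locker 1 (prior 1/16): the attendant has 3 equally likely choices, so probability 1/3; weight (1/16)·(1/3) = 1/48.
If it is in locker 2 (prior 5/16): the attendant opened locker 2, so this case is ruled out; weight (5/16)·0 = 0.
If it is in locker 3 (prior 3/8): the attendant has 2 equally likely choices, so probability 1/2; weight (3/8)·(1/2) = 3/16.
If it is in locker 4 (prior 1/4): the attendant has 2 equally likely choices, so probability 1/2; weight (1/4)·(1/2) = 1/8.
The weights sum to 1/3.
So P(the prize voucher in locker 4 | the attendant opened locker 2) = (1/8) / (1/3) = 3/8.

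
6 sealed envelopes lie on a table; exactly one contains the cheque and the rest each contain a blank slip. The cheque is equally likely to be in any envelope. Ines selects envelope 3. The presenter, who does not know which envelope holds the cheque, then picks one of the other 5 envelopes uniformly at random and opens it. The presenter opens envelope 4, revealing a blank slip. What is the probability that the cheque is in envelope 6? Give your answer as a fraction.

1/5

Because the presenter chose which envelope to open without knowing where the cheque is, the choice is independent of the prize location. Learning that envelope 4 does not hold the cheque simply rules out that one location and leaves the remaining 5 envelopes still equally likely by symmetry.
So P(the cheque in envelope 6) = 1/5.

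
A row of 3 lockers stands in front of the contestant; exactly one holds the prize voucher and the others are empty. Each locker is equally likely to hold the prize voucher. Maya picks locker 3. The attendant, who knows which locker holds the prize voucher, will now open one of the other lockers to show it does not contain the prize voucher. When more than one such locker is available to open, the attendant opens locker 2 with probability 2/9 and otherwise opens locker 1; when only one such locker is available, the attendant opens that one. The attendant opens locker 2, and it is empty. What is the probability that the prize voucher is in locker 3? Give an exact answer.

Condition on the true location of the prize voucher.
If it is in locker 1 (prior 1/3): only locker 2 is available, probability 1; weight (1/3)·1 = 1/3.
If it is in locker 2 (prior 1/3): the attendant opened locker 2, so this case is ruled out; weight (1/3)·0 = 0.
If it is in locker 3 (prior 1/3): locker 2 is available, opened with probability 2/9; weight (1/3)·(2/9) = 2/27.
The weights sum to 11/27.
So P(the prize voucher in locker 3 | the attendant opened locker 2) = (2/27) / (11/27) = 2/11.

2/11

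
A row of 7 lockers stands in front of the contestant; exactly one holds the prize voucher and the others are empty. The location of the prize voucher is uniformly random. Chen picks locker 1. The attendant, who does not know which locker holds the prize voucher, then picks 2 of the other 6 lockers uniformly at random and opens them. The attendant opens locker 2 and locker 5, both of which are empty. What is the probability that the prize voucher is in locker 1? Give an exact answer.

1/5

Consider each possible location of the prize voucher in turn.
If it is in any of lockers 1, 3, 4, 6, and 7 (prior 1/7 each): the attendant picks exactly this set with probability 1/15 regardless, and none is the prize; weight (1/7)·(1/15) = 1/105 each.
If it is in either of lockers 2 and 5 (prior 1/7 each): that locker was opened and seen not to hold the prize — ruled out; weight (1/7)·0 = 0 each.
The weights sum to 1/21.
So P(the prize voucher in locker 1 | the attendant opened locker 2 and locker 5) = (1/105) / (1/21) = 1/5.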